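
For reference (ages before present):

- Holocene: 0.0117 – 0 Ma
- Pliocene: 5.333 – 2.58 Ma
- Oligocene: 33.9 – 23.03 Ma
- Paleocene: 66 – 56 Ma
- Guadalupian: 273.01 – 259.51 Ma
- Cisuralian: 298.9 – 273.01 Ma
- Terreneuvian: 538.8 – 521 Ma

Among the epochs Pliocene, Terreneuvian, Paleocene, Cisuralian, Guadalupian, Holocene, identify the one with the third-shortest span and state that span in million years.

Start − end for each: Pliocene 5.333 − 2.58 = 2.753; Terreneuvian 538.8 − 521 = 17.8; Paleocene 66 − 56 = 10; Cisuralian 298.9 − 273.01 = 25.89; Guadalupian 273.01 − 259.51 = 13.5; Holocene 0.0117 − 0 = 0.0117.
Ranking these from shortest: Holocene < Pliocene < Paleocene < Guadalupian < Terreneuvian < Cisuralian.
Position 3 in that ranking is Paleocene, which lasted 10 Myr.

Paleocene, 10 million years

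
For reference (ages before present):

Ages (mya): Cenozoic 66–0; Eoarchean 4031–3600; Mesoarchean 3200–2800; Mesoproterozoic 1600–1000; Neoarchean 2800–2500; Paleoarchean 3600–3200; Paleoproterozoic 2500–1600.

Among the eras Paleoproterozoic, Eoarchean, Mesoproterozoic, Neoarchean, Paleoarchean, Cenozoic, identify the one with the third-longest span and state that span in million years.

Eoarchean, 431 million years

Durations: Paleoproterozoic 900; Eoarchean 431; Mesoproterozoic 600; Neoarchean 300; Paleoarchean 400; Cenozoic 66 Myr.
Sorted longest-first: Paleoproterozoic (900), Mesoproterozoic (600), Eoarchean (431), Paleoarchean (400), Neoarchean (300), Cenozoic (66).
The third longest is Eoarchean at 431 Myr.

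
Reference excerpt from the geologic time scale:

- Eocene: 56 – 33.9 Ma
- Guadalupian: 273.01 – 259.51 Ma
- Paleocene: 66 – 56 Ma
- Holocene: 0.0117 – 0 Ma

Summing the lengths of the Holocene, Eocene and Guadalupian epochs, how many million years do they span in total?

Each duration: Holocene = 0.0117; Eocene = 22.1; Guadalupian = 13.5.
Sum: 0.0117 + 22.1 + 13.5 = 35.6117 Myr.

35.6117 million years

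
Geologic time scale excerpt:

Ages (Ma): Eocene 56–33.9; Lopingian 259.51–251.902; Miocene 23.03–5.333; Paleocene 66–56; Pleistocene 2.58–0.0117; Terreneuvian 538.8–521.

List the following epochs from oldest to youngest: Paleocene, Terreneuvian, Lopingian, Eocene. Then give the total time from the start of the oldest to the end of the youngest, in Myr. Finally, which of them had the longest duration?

From the excerpt: Paleocene 66–56; Terreneuvian 538.8–521; Lopingian 259.51–251.902; Eocene 56–33.9 (Ma).
Larger Ma is earlier, so the oldest is Terreneuvian and the youngest is Eocene; oldest to youngest: Terreneuvian, Lopingian, Paleocene, Eocene.
Oldest start 538.8 minus youngest end 33.9 gives 504.9 Myr overall.
Individual lengths (start − end): Paleocene 10; Terreneuvian 17.8; Eocene 22.1; Lopingian 7.608. The largest is Eocene at 22.1 Myr.

Terreneuvian, Lopingian, Paleocene, Eocene; total span 504.9 Myr; longest is Eocene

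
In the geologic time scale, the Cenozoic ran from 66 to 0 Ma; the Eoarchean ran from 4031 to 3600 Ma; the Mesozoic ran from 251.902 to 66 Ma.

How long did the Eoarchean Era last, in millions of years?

4031 − 3600 = 431 million years.

431 million years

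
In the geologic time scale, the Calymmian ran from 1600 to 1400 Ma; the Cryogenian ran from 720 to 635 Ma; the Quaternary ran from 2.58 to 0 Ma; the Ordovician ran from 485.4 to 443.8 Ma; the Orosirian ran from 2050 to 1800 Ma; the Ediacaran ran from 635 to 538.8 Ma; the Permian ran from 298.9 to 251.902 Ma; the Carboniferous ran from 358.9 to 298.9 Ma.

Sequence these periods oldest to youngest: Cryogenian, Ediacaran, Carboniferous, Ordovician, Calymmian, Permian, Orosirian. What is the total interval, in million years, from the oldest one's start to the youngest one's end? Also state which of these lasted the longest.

Start ages (Ma): Orosirian 2050, Calymmian 1600, Cryogenian 720, Ediacaran 635, Ordovician 485.4, Carboniferous 358.9, Permian 298.9.
Ordered oldest to youngest: Orosirian, Calymmian, Cryogenian, Ediacaran, Ordovician, Carboniferous, Permian.
Span = 2050 − 251.902 = 1798.098 Myr.
Durations: Orosirian 250, Calymmian 200, Carboniferous 60, Ordovician 41.6, Ediacaran 96.2, Cryogenian 85, Permian 46.998 → longest is Orosirian (250 Myr).

Orosirian → Calymmian → Cryogenian → Ediacaran → Ordovician → Carboniferous → Permian; total span 1798.098 Myr; longest is Orosirian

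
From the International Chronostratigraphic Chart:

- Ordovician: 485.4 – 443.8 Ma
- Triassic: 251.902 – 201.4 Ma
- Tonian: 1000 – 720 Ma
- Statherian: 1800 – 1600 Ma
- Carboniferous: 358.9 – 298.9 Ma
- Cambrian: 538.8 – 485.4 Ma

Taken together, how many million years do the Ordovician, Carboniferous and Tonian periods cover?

381.6 million years

Each duration: Ordovician = 41.6; Carboniferous = 60; Tonian = 280.
Sum: 41.6 + 60 + 280 = 381.6 Myr.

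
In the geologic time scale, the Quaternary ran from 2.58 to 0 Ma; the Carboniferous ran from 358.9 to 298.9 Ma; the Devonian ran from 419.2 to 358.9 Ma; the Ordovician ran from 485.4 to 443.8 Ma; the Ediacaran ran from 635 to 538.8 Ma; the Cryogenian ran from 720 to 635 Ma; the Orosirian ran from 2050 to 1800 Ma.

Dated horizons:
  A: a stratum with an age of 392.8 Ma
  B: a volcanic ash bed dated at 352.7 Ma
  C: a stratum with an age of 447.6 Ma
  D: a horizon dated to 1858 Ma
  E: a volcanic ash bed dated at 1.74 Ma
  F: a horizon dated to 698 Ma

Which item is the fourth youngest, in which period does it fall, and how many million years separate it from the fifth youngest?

C, in the Ordovician; 250.4 million years to F

Smaller Ma means younger, so youngest first: E 1.74 < B 352.7 < A 392.8 < C 447.6 < F 698 < D 1858.
Counting 4 along gives C (447.6 Ma); the excerpt puts that inside the Ordovician, 485.4–443.8 Ma.
Next in line is F (698 Ma), and 698 − 447.6 = 250.4 Myr.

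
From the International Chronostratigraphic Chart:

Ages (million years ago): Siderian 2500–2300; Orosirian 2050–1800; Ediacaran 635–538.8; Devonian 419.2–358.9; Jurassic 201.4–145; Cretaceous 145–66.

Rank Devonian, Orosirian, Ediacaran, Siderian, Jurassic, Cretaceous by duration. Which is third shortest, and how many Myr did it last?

Cretaceous, 79 million years

Start − end for each: Devonian 419.2 − 358.9 = 60.3; Orosirian 2050 − 1800 = 250; Ediacaran 635 − 538.8 = 96.2; Siderian 2500 − 2300 = 200; Jurassic 201.4 − 145 = 56.4; Cretaceous 145 − 66 = 79.
Ranking these from shortest: Jurassic < Devonian < Cretaceous < Ediacaran < Siderian < Orosirian.
Position 3 in that ranking is Cretaceous, which lasted 79 Myr.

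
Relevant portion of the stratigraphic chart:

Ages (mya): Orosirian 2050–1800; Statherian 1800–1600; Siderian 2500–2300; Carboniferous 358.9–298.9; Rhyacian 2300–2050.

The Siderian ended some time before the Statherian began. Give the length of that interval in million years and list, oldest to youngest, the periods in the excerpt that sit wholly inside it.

The Siderian closes at 2300 Ma and the Statherian opens at 1800 Ma, so the interval is 2300 − 1800 = 500 Myr.
A period fits inside if it starts at or after 2300 Ma and ends at or before 1800 Ma; oldest first that gives Rhyacian, Orosirian.

500 million years; Rhyacian, Orosirian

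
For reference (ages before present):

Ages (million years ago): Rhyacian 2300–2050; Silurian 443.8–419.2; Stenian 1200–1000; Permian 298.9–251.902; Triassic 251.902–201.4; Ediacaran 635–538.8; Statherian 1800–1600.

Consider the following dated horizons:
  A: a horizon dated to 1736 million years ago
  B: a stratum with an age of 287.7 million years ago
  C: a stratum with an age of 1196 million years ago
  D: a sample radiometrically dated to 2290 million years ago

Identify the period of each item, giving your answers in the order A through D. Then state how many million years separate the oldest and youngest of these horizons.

A: 1736 Ma lies in 1800–1600 Ma, so Statherian.
B: 287.7 Ma lies in 298.9–251.902 Ma, so Permian.
C: 1196 Ma lies in 1200–1000 Ma, so Stenian.
D: 2290 Ma lies in 2300–2050 Ma, so Rhyacian.
Oldest = 2290 Ma, youngest = 287.7 Ma → span 2002.3 Myr.

A — Statherian; B — Permian; C — Stenian; D — Rhyacian; span 2002.3 million years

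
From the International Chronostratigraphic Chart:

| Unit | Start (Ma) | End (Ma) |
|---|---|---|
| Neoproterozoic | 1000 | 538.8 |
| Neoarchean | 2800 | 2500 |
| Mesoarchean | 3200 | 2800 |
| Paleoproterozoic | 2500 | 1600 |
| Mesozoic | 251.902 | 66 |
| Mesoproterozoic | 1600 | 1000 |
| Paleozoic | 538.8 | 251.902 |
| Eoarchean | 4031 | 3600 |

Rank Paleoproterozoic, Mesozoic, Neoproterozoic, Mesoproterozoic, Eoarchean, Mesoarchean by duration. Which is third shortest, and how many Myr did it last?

Eoarchean, 431 million years

Start − end for each: Paleoproterozoic 2500 − 1600 = 900; Mesozoic 251.902 − 66 = 185.902; Neoproterozoic 1000 − 538.8 = 461.2; Mesoproterozoic 1600 − 1000 = 600; Eoarchean 4031 − 3600 = 431; Mesoarchean 3200 − 2800 = 400.
Ranking these from shortest: Mesozoic < Mesoarchean < Eoarchean < Neoproterozoic < Mesoproterozoic < Paleoproterozoic.
Position 3 in that ranking is Eoarchean, which lasted 431 Myr.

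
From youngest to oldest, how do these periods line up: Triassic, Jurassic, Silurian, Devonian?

Era membership (oldest first within each) — Paleozoic: Silurian, Devonian; Mesozoic: Triassic, Jurassic. Paleozoic precedes Mesozoic, which precedes Cenozoic. Concatenating the groups in that era order and then reversing gives youngest to oldest.

Jurassic, Triassic, Devonian, Silurian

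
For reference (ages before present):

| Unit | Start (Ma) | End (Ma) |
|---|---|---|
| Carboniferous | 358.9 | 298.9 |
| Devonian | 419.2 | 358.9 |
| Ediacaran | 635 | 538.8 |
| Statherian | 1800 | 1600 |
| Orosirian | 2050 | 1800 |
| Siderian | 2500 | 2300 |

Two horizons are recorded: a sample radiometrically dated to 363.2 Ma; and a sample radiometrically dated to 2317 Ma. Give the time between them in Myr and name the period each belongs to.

Elapsed time: 2317 − 363.2 = 1953.8 Myr.
363.2 Ma lies within 419.2–358.9 Ma: Devonian.
2317 Ma lies within 2500–2300 Ma: Siderian.

1953.8 million years apart; the first in the Devonian, the second in the Siderian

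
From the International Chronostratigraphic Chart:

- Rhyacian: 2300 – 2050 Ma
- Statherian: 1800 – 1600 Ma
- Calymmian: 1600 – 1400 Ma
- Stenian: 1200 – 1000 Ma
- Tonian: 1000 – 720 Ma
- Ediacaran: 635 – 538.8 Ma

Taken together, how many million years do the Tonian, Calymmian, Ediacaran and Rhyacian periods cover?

Duration is start − end for each: (1000 − 720) + (1600 − 1400) + (635 − 538.8) + (2300 − 2050).
That is 280 + 200 + 96.2 + 250, which totals 826.2 million years.

826.2 million years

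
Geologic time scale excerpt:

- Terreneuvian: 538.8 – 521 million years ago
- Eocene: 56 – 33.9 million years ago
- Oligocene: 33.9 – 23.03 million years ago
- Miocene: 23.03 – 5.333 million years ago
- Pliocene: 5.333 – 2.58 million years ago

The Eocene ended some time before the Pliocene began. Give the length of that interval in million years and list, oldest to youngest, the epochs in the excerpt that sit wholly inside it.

28.567 million years; Oligocene, Miocene

End of Eocene = 33.9 Ma; start of Pliocene = 5.333 Ma.
Gap = 33.9 − 5.333 = 28.567 Myr.
Epochs wholly inside 33.9–5.333 Ma: Oligocene (33.9–23.03), Miocene (23.03–5.333).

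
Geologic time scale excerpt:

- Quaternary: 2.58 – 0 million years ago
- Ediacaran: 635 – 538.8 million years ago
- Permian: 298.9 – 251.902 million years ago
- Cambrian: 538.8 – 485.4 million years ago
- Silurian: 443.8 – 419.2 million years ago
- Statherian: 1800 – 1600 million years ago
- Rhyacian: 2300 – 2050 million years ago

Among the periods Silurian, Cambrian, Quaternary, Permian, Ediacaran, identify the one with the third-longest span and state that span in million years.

Permian, 46.998 million years

Durations: Silurian 24.6; Cambrian 53.4; Quaternary 2.58; Permian 46.998; Ediacaran 96.2 Myr.
Sorted longest-first: Ediacaran (96.2), Cambrian (53.4), Permian (46.998), Silurian (24.6), Quaternary (2.58).
The third longest is Permian at 46.998 Myr.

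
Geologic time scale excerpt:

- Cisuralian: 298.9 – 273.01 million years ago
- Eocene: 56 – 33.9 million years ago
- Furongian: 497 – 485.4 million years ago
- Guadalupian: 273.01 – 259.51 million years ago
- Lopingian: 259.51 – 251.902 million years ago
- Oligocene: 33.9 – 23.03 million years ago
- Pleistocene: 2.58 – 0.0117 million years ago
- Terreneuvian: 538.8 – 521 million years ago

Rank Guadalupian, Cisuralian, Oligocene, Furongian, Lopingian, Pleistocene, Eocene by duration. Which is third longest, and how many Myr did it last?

Guadalupian, 13.5 million years

Start − end for each: Guadalupian 273.01 − 259.51 = 13.5; Cisuralian 298.9 − 273.01 = 25.89; Oligocene 33.9 − 23.03 = 10.87; Furongian 497 − 485.4 = 11.6; Lopingian 259.51 − 251.902 = 7.608; Pleistocene 2.58 − 0.0117 = 2.5683; Eocene 56 − 33.9 = 22.1.
Ranking these from longest: Cisuralian > Eocene > Guadalupian > Furongian > Oligocene > Lopingian > Pleistocene.
Position 3 in that ranking is Guadalupian, which lasted 13.5 Myr.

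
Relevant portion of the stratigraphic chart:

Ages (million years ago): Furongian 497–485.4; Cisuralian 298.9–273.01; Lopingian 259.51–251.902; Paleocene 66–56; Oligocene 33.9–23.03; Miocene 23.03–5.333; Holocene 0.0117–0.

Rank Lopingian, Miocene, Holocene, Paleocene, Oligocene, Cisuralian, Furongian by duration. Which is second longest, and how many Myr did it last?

Durations: Lopingian 7.608; Miocene 17.697; Holocene 0.0117; Paleocene 10; Oligocene 10.87; Cisuralian 25.89; Furongian 11.6 Myr.
Sorted longest-first: Cisuralian (25.89), Miocene (17.697), Furongian (11.6), Oligocene (10.87), Paleocene (10), Lopingian (7.608), Holocene (0.0117).
The second longest is Miocene at 17.697 Myr.

Miocene, 17.697 million years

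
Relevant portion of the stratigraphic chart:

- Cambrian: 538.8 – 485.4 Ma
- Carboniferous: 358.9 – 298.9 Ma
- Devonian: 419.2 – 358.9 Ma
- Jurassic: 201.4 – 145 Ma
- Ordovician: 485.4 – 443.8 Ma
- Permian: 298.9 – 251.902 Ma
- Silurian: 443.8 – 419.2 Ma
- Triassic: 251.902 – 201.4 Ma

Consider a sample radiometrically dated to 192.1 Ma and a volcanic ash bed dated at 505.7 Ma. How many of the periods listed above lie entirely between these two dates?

6

505.7 Ma sits inside the Cambrian (538.8–485.4) and 192.1 Ma inside the Jurassic (201.4–145); neither of those is wholly between the two dates.
The listed periods lying completely between them are Ordovician, Silurian, Devonian, Carboniferous, Permian, Triassic — 6 in all.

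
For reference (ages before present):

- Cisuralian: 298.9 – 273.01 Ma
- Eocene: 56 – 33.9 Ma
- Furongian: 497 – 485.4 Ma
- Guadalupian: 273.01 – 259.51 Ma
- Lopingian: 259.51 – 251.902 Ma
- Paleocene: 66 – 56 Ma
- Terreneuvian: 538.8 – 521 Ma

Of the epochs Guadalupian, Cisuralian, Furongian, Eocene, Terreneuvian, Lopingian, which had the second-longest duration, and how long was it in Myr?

Start − end for each: Guadalupian 273.01 − 259.51 = 13.5; Cisuralian 298.9 − 273.01 = 25.89; Furongian 497 − 485.4 = 11.6; Eocene 56 − 33.9 = 22.1; Terreneuvian 538.8 − 521 = 17.8; Lopingian 259.51 − 251.902 = 7.608.
Ranking these from longest: Cisuralian > Eocene > Terreneuvian > Guadalupian > Furongian > Lopingian.
Position 2 in that ranking is Eocene, which lasted 22.1 Myr.

Eocene, 22.1 million years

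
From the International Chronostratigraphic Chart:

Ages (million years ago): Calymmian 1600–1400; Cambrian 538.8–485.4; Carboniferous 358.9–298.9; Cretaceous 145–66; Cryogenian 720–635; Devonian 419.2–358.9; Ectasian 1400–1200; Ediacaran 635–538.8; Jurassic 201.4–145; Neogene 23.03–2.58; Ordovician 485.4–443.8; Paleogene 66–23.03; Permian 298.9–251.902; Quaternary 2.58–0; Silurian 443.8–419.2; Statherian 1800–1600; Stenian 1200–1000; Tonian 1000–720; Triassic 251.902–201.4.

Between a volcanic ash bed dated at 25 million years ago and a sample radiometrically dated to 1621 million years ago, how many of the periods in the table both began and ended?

The older date is 1621 Ma and the younger is 25 Ma.
Periods with start < 1621 and end > 25 Ma: Calymmian (1600–1400), Ectasian (1400–1200), Stenian (1200–1000), Tonian (1000–720), Cryogenian (720–635), Ediacaran (635–538.8), Cambrian (538.8–485.4), Ordovician (485.4–443.8), Silurian (443.8–419.2), Devonian (419.2–358.9), Carboniferous (358.9–298.9), Permian (298.9–251.902), Triassic (251.902–201.4), Jurassic (201.4–145), Cretaceous (145–66).
That is 15 complete periods.

15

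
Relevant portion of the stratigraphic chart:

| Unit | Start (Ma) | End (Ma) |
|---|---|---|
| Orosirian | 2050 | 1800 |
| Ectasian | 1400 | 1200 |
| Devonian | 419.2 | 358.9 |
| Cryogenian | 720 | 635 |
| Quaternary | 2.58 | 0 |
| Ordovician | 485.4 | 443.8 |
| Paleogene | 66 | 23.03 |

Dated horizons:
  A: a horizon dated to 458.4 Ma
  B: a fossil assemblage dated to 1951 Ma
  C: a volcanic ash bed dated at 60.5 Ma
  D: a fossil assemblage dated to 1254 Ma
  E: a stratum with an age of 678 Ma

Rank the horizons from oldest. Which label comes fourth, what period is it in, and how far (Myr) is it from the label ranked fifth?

A, in the Ordovician; 397.9 million years to C

Sorted oldest-first by Ma: B (1951), D (1254), E (678), A (458.4), C (60.5).
The fourth oldest is A at 458.4 Ma, which lies in 485.4–443.8 Ma: the Ordovician.
The fifth oldest is C at 60.5 Ma; separation = |458.4 − 60.5| = 397.9 Myr.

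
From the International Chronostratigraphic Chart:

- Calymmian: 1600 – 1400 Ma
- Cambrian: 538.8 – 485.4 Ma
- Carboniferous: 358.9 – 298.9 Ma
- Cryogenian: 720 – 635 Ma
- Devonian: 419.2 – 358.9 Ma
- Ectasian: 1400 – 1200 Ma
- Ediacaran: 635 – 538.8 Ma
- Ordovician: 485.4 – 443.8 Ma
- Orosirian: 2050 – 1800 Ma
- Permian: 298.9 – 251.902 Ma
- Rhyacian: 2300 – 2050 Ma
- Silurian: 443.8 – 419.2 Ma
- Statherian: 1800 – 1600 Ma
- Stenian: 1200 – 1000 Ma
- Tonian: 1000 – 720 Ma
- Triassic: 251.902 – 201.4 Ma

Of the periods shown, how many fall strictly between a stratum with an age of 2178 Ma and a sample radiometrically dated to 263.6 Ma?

2178 Ma sits inside the Rhyacian (2300–2050) and 263.6 Ma inside the Permian (298.9–251.902); neither of those is wholly between the two dates.
The listed periods lying completely between them are Orosirian, Statherian, Calymmian, Ectasian, Stenian, Tonian, Cryogenian, Ediacaran, Cambrian, Ordovician, Silurian, Devonian, Carboniferous — 13 in all.

13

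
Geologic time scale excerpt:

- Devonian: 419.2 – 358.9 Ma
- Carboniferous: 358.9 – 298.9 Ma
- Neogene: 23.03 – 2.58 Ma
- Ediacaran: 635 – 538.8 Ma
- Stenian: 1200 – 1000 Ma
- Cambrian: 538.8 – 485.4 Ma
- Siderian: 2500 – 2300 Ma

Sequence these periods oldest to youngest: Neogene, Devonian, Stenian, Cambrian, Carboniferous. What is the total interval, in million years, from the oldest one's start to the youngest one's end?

From the excerpt: Neogene 23.03–2.58; Devonian 419.2–358.9; Stenian 1200–1000; Cambrian 538.8–485.4; Carboniferous 358.9–298.9 (Ma).
Larger Ma is earlier, so the oldest is Stenian and the youngest is Neogene; oldest to youngest: Stenian, Cambrian, Devonian, Carboniferous, Neogene.
Oldest start 1200 minus youngest end 2.58 gives 1197.42 Myr overall.

Stenian → Cambrian → Devonian → Carboniferous → Neogene; total span 1197.42 Myr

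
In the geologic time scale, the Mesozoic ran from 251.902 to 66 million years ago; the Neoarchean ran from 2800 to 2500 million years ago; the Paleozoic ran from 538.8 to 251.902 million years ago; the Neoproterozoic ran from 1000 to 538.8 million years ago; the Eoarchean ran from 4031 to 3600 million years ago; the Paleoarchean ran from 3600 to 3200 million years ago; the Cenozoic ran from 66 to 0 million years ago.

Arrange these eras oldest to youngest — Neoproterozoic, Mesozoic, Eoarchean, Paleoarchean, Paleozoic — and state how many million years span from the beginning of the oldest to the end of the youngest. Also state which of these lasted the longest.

Start ages (Ma): Eoarchean 4031, Paleoarchean 3600, Neoproterozoic 1000, Paleozoic 538.8, Mesozoic 251.902.
Ordered oldest to youngest: Eoarchean, Paleoarchean, Neoproterozoic, Paleozoic, Mesozoic.
Span = 4031 − 66 = 3965 Myr.
Durations: Paleoarchean 400, Neoproterozoic 461.2, Mesozoic 185.902, Eoarchean 431, Paleozoic 286.898 → longest is Neoproterozoic (461.2 Myr).

Eoarchean → Paleoarchean → Neoproterozoic → Paleozoic → Mesozoic; total span 3965 Myr; longest is Neoproterozoic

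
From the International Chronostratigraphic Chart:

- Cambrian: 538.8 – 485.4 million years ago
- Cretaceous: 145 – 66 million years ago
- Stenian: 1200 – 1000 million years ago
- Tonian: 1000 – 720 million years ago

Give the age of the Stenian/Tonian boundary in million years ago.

The Stenian ends and the Tonian begins at 1000 million years ago.

1000 million years ago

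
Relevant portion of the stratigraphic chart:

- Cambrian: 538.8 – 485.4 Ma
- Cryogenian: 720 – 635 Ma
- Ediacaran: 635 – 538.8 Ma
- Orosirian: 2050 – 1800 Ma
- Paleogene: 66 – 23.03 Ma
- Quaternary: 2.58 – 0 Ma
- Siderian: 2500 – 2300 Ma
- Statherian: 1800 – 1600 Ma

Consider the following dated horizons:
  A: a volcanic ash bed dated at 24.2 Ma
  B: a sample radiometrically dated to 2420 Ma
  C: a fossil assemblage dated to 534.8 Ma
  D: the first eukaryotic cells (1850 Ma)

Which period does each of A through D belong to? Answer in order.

A — Paleogene; B — Siderian; C — Cambrian; D — Orosirian

Match each age against the start–end ranges in the excerpt: A = 24.2 Ma → Paleogene (66–23.03); B = 2420 Ma → Siderian (2500–2300); C = 534.8 Ma → Cambrian (538.8–485.4); D = 1850 Ma → Orosirian (2050–1800).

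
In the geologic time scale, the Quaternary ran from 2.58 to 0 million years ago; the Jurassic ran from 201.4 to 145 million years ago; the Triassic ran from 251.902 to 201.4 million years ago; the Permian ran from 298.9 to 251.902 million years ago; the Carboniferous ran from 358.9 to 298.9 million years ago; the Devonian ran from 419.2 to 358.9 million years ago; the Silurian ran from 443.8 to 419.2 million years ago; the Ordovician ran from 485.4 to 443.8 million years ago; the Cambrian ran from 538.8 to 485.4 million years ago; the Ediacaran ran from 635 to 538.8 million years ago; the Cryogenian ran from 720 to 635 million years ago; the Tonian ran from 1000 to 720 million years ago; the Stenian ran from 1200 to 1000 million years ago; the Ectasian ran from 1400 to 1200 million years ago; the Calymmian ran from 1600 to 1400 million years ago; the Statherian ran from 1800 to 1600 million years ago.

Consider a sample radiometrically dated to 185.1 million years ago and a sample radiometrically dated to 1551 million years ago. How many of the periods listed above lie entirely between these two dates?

1551 Ma sits inside the Calymmian (1600–1400) and 185.1 Ma inside the Jurassic (201.4–145); neither of those is wholly between the two dates.
The listed periods lying completely between them are Ectasian, Stenian, Tonian, Cryogenian, Ediacaran, Cambrian, Ordovician, Silurian, Devonian, Carboniferous, Permian, Triassic — 12 in all.

12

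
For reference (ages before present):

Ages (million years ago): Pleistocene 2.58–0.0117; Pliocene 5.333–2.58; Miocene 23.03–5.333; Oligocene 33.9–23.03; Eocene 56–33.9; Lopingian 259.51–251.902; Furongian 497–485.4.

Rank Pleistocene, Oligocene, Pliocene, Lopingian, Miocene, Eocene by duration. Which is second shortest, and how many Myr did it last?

Pliocene, 2.753 million years

Start − end for each: Pleistocene 2.58 − 0.0117 = 2.5683; Oligocene 33.9 − 23.03 = 10.87; Pliocene 5.333 − 2.58 = 2.753; Lopingian 259.51 − 251.902 = 7.608; Miocene 23.03 − 5.333 = 17.697; Eocene 56 − 33.9 = 22.1.
Ranking these from shortest: Pleistocene < Pliocene < Lopingian < Oligocene < Miocene < Eocene.
Position 2 in that ranking is Pliocene, which lasted 2.753 Myr.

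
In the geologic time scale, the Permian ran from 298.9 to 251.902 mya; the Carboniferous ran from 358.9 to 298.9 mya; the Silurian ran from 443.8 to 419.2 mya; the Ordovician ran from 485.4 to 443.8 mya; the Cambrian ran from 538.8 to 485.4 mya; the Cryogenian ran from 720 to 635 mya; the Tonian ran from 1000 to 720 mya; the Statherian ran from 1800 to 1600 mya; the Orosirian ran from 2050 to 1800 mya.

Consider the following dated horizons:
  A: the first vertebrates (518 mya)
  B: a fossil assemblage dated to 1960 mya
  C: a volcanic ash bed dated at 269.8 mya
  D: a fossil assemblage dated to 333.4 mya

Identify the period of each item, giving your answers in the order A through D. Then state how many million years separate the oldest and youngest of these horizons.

A — Cambrian; B — Orosirian; C — Permian; D — Carboniferous; span 1690.2 million years

A: 518 Ma lies in 538.8–485.4 Ma, so Cambrian.
B: 1960 Ma lies in 2050–1800 Ma, so Orosirian.
C: 269.8 Ma lies in 298.9–251.902 Ma, so Permian.
D: 333.4 Ma lies in 358.9–298.9 Ma, so Carboniferous.
Oldest = 1960 Ma, youngest = 269.8 Ma → span 1690.2 Myr.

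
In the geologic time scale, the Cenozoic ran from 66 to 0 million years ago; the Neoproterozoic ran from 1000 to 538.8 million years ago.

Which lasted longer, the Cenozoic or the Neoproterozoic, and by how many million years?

Neoproterozoic, by 395.2 million years

Cenozoic: 66 − 0 = 66 Myr.
Neoproterozoic: 1000 − 538.8 = 461.2 Myr.
Difference: 461.2 − 66 = 395.2 Myr, so the Neoproterozoic was longer.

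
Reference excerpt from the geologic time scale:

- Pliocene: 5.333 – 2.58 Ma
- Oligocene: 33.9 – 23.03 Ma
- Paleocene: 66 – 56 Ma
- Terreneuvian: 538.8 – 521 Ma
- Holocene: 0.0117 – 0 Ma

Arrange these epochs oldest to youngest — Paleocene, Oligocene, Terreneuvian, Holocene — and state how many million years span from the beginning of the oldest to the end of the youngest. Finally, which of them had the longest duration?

Terreneuvian, Paleocene, Oligocene, Holocene; total span 538.8 Myr; longest is Terreneuvian

From the excerpt: Paleocene 66–56; Oligocene 33.9–23.03; Terreneuvian 538.8–521; Holocene 0.0117–0 (Ma).
Larger Ma is earlier, so the oldest is Terreneuvian and the youngest is Holocene; oldest to youngest: Terreneuvian, Paleocene, Oligocene, Holocene.
Oldest start 538.8 minus youngest end 0 gives 538.8 Myr overall.
Individual lengths (start − end): Oligocene 10.87; Terreneuvian 17.8; Paleocene 10; Holocene 0.0117. The largest is Terreneuvian at 17.8 Myr.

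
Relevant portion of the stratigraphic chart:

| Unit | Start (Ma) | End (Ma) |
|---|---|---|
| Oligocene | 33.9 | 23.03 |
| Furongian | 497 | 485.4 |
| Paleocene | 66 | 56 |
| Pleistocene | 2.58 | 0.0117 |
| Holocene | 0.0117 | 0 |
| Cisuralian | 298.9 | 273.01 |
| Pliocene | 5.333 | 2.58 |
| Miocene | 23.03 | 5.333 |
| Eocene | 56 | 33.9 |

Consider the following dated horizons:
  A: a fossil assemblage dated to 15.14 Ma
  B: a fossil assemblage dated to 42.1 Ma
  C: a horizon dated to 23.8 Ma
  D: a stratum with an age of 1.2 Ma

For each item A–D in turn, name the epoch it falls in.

A: 15.14 Ma lies in 23.03–5.333 Ma, so Miocene.
B: 42.1 Ma lies in 56–33.9 Ma, so Eocene.
C: 23.8 Ma lies in 33.9–23.03 Ma, so Oligocene.
D: 1.2 Ma lies in 2.58–0.0117 Ma, so Pleistocene.

A — Miocene; B — Eocene; C — Oligocene; D — Pleistocene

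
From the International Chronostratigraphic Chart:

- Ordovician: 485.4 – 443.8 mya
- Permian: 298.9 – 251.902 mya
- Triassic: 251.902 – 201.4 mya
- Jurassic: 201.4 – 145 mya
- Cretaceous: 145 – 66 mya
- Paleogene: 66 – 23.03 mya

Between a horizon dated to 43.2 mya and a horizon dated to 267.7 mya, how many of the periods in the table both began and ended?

The older date is 267.7 Ma and the younger is 43.2 Ma.
Periods with start < 267.7 and end > 43.2 Ma: Triassic (251.902–201.4), Jurassic (201.4–145), Cretaceous (145–66).
That is 3 complete periods.

3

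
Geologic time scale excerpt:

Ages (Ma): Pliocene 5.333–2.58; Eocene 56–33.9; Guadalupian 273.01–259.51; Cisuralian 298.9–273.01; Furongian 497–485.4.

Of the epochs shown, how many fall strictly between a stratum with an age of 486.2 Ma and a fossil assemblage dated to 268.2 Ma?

1

486.2 Ma sits inside the Furongian (497–485.4) and 268.2 Ma inside the Guadalupian (273.01–259.51); neither of those is wholly between the two dates.
The listed epochs lying completely between them are Cisuralian — 1 in all.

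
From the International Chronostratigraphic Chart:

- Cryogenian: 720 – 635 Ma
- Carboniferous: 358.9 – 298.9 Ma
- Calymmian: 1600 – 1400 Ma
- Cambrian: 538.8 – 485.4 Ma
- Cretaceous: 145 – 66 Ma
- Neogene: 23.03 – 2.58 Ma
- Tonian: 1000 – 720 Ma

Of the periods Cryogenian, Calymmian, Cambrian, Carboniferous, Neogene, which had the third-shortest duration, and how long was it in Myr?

Carboniferous, 60 million years

Start − end for each: Cryogenian 720 − 635 = 85; Calymmian 1600 − 1400 = 200; Cambrian 538.8 − 485.4 = 53.4; Carboniferous 358.9 − 298.9 = 60; Neogene 23.03 − 2.58 = 20.45.
Ranking these from shortest: Neogene < Cambrian < Carboniferous < Cryogenian < Calymmian.
Position 3 in that ranking is Carboniferous, which lasted 60 Myr.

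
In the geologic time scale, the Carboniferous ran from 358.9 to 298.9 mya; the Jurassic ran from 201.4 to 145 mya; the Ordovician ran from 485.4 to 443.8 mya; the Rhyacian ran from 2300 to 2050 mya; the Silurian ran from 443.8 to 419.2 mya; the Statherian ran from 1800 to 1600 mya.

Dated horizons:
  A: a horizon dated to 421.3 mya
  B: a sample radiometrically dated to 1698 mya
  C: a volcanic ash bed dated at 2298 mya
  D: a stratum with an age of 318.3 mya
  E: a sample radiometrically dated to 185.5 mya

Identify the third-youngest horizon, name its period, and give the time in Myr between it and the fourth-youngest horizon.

Sorted youngest-first by Ma: E (185.5), D (318.3), A (421.3), B (1698), C (2298).
The third youngest is A at 421.3 Ma, which lies in 443.8–419.2 Ma: the Silurian.
The fourth youngest is B at 1698 Ma; separation = |421.3 − 1698| = 1276.7 Myr.

A, in the Silurian; 1276.7 million years to B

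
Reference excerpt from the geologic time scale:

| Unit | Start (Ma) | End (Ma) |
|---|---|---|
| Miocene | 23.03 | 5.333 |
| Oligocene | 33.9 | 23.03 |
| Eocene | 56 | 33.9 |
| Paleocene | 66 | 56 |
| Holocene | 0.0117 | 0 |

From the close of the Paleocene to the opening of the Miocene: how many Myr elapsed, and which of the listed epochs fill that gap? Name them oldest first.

The Paleocene closes at 56 Ma and the Miocene opens at 23.03 Ma, so the interval is 56 − 23.03 = 32.97 Myr.
An epoch fits inside if it starts at or after 56 Ma and ends at or before 23.03 Ma; oldest first that gives Eocene, Oligocene.

32.97 million years; Eocene, Oligocene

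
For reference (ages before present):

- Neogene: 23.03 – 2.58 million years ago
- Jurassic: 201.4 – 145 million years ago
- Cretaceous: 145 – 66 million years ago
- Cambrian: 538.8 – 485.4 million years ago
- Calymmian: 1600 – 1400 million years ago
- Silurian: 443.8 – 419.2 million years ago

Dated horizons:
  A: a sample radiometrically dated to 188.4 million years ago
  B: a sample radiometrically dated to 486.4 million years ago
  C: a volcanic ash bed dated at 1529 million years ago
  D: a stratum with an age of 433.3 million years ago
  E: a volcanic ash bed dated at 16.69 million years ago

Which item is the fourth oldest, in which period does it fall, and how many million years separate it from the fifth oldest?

Larger Ma means older, so oldest first: C 1529 > B 486.4 > D 433.3 > A 188.4 > E 16.69.
Counting 4 along gives A (188.4 Ma); the excerpt puts that inside the Jurassic, 201.4–145 Ma.
Next in line is E (16.69 Ma), and 188.4 − 16.69 = 171.71 Myr.

A, in the Jurassic; 171.71 million years to E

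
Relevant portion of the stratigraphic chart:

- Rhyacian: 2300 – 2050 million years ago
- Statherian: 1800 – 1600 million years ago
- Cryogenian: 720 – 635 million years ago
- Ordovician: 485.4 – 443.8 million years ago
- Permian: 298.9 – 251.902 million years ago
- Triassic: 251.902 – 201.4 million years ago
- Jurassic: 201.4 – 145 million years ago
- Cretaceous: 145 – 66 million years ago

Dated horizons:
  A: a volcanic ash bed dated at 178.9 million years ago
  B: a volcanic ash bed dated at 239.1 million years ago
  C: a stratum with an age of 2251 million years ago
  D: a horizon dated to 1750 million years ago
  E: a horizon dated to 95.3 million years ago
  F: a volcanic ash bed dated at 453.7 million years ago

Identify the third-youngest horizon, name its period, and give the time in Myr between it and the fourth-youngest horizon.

Sorted youngest-first by Ma: E (95.3), A (178.9), B (239.1), F (453.7), D (1750), C (2251).
The third youngest is B at 239.1 Ma, which lies in 251.902–201.4 Ma: the Triassic.
The fourth youngest is F at 453.7 Ma; separation = |239.1 − 453.7| = 214.6 Myr.

B, in the Triassic; 214.6 million years to F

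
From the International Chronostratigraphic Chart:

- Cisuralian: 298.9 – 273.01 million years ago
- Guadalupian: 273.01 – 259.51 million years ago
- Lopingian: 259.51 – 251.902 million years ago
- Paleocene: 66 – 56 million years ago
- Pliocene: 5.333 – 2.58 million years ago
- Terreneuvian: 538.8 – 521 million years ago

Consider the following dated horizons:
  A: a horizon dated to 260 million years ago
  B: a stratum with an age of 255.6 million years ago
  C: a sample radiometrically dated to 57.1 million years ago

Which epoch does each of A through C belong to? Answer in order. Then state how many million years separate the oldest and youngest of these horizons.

A: 260 Ma lies in 273.01–259.51 Ma, so Guadalupian.
B: 255.6 Ma lies in 259.51–251.902 Ma, so Lopingian.
C: 57.1 Ma lies in 66–56 Ma, so Paleocene.
Oldest = 260 Ma, youngest = 57.1 Ma → span 202.9 Myr.

A — Guadalupian; B — Lopingian; C — Paleocene; span 202.9 million years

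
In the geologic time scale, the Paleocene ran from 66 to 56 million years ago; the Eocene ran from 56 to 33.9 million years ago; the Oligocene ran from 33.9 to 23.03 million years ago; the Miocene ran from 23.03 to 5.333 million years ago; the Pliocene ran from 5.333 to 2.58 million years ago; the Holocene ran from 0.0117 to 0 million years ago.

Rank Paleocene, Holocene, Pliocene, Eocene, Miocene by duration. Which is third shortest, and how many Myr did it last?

Paleocene, 10 million years

Start − end for each: Paleocene 66 − 56 = 10; Holocene 0.0117 − 0 = 0.0117; Pliocene 5.333 − 2.58 = 2.753; Eocene 56 − 33.9 = 22.1; Miocene 23.03 − 5.333 = 17.697.
Ranking these from shortest: Holocene < Pliocene < Paleocene < Miocene < Eocene.
Position 3 in that ranking is Paleocene, which lasted 10 Myr.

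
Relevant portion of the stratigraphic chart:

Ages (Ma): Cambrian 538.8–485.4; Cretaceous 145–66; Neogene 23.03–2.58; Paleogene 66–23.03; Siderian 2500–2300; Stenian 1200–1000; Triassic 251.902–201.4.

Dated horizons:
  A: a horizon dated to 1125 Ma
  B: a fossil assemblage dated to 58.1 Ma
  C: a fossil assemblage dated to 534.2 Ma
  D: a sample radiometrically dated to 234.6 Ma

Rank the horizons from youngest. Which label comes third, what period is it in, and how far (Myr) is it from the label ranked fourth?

C, in the Cambrian; 590.8 million years to A

Sorted youngest-first by Ma: B (58.1), D (234.6), C (534.2), A (1125).
The third youngest is C at 534.2 Ma, which lies in 538.8–485.4 Ma: the Cambrian.
The fourth youngest is A at 1125 Ma; separation = |534.2 − 1125| = 590.8 Myr.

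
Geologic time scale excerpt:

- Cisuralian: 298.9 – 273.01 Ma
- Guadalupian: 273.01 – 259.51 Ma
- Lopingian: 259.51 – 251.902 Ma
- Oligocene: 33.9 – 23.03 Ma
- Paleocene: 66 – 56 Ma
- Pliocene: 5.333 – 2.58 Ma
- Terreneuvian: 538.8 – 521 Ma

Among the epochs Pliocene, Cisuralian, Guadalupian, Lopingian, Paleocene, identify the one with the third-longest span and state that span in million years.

Paleocene, 10 million years

Start − end for each: Pliocene 5.333 − 2.58 = 2.753; Cisuralian 298.9 − 273.01 = 25.89; Guadalupian 273.01 − 259.51 = 13.5; Lopingian 259.51 − 251.902 = 7.608; Paleocene 66 − 56 = 10.
Ranking these from longest: Cisuralian > Guadalupian > Paleocene > Lopingian > Pliocene.
Position 3 in that ranking is Paleocene, which lasted 10 Myr.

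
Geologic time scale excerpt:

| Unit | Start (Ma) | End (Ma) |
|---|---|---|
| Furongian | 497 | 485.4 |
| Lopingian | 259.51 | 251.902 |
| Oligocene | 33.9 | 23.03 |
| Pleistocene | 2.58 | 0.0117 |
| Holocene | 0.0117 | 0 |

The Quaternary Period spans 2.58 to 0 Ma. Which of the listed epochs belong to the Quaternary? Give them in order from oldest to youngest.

Epochs with both bounds inside 2.58–0 Ma: Pleistocene (2.58–0.0117), Holocene (0.0117–0).

Pleistocene, Holocene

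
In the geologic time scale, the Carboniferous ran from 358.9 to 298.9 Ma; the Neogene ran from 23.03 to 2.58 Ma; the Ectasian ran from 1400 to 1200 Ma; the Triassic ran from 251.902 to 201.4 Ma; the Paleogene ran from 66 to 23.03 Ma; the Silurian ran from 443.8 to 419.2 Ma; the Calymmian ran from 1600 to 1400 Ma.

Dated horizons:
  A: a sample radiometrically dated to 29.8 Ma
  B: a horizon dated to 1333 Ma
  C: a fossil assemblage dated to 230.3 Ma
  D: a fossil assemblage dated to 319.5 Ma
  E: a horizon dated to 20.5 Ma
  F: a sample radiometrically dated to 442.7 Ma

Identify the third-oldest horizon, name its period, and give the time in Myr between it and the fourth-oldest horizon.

D, in the Carboniferous; 89.2 million years to C

Larger Ma means older, so oldest first: B 1333 > F 442.7 > D 319.5 > C 230.3 > A 29.8 > E 20.5.
Counting 3 along gives D (319.5 Ma); the excerpt puts that inside the Carboniferous, 358.9–298.9 Ma.
Next in line is C (230.3 Ma), and 319.5 − 230.3 = 89.2 Myr.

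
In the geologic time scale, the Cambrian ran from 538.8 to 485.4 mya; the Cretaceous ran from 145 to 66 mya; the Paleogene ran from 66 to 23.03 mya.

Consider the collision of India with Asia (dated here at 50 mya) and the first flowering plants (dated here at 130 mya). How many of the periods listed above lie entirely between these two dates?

Checking each listed span, none has both start < 130 Ma and end > 50 Ma — every period straddles one of the two dates or lies outside them — so the count is 0.

0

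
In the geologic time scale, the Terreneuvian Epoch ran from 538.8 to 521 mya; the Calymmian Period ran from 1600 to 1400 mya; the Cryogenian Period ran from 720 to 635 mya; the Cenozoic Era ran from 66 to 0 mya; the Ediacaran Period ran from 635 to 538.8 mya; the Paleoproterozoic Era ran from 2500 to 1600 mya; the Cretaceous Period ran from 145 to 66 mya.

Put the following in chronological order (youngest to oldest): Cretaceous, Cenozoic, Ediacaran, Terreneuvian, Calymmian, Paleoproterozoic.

Read off each span (Ma): Cretaceous 145–66; Cenozoic 66–0; Ediacaran 635–538.8; Terreneuvian 538.8–521; Calymmian 1600–1400; Paleoproterozoic 2500–1600.
Larger Ma is older, so oldest→youngest is Paleoproterozoic, Calymmian, Ediacaran, Terreneuvian, Cretaceous, Cenozoic; reverse it for youngest→oldest.

Cenozoic → Cretaceous → Terreneuvian → Ediacaran → Calymmian → Paleoproterozoic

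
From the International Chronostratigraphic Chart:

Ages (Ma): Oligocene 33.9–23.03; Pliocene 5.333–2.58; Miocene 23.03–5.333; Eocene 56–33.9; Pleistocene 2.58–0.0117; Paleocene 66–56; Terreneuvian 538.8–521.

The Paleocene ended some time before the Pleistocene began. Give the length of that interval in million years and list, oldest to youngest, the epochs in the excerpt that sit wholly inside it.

53.42 million years; Eocene, Oligocene, Miocene, Pliocene

The Paleocene closes at 56 Ma and the Pleistocene opens at 2.58 Ma, so the interval is 56 − 2.58 = 53.42 Myr.
An epoch fits inside if it starts at or after 56 Ma and ends at or before 2.58 Ma; oldest first that gives Eocene, Oligocene, Miocene, Pliocene.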